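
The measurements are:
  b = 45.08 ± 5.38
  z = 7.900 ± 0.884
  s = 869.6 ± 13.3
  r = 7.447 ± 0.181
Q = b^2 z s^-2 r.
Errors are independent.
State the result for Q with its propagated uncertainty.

0.1581 ± 0.0421

Since Q is a product/quotient, work with relative uncertainties:
  (2·δb/b)² = (2×0.119)² = 0.0570;  (1·δz/z)² = (1×0.112)² = 0.0125;  (-2·δs/s)² = (-2×0.0153)² = 0.000936;  (1·δr/r)² = (1×0.0243)² = 0.000591
δQ/Q = √(0.0710) = 0.266
Q = 0.1581, so δQ = 0.266 × 0.1581 = 0.0421.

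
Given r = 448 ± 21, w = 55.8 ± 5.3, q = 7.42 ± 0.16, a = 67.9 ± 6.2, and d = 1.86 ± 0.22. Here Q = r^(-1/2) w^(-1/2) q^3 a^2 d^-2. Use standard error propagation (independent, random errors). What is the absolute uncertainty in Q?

1070

Relative error in a monomial: (δQ/Q)² = Σ (nᵢ · δxᵢ/xᵢ)².
  (−½·δr/r)² = (-0.5×0.0469)² = 0.000549;  (−½·δw/w)² = (-0.5×0.0950)² = 0.00226;  (3·δq/q)² = (3×0.0216)² = 0.00418;  (2·δa/a)² = (2×0.0913)² = 0.0334;  (-2·δd/d)² = (-2×0.118)² = 0.0560
δQ/Q = √(0.0963) = 0.310
Q = 3440, so δQ = 0.310 × 3440 = 1070.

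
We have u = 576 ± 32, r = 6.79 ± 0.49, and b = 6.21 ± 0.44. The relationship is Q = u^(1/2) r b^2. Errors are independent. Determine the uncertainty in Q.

Q is a product of powers, so relative uncertainties combine in quadrature:
  (½·δu/u)² = (0.5×0.0556)² = 0.000772;  (1·δr/r)² = (1×0.0722)² = 0.00521;  (2·δb/b)² = (2×0.0709)² = 0.0201
δQ/Q = √(0.0261) = 0.161
Q = 6280, so δQ = 0.161 × 6280 = 1010.

1010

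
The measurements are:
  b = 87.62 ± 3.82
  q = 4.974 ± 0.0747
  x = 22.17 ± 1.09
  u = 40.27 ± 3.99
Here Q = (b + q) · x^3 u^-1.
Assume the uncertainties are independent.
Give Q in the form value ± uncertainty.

Let w = b + q = 92.59. δw = √(δb² + δq²) = √(14.6 + 0.00558) = 3.82, so δw/w = 0.0413.
Q is then a monomial in w, x, u:
δQ/Q = √((δw/w)² + (3·δx/x)² + (-1·δu/u)²) = √(0.00170 + 0.0218 + 0.00982) = 0.182
Q = 25060, so δQ = 0.182 × 25060 = 4570.

25060 ± 4570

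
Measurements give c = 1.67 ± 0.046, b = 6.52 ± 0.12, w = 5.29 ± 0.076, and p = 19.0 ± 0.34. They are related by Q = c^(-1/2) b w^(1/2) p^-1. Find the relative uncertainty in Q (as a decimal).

0.0300

Each factor contributes (exponent × relative error)² to (δQ/Q)²:
  (−½·δc/c)² = (-0.5×0.0275)² = 0.000190;  (1·δb/b)² = (1×0.0184)² = 0.000339;  (½·δw/w)² = (0.5×0.0144)² = 5.16e-05;  (-1·δp/p)² = (-1×0.0179)² = 0.000320
δQ/Q = √(0.000900) = 0.0300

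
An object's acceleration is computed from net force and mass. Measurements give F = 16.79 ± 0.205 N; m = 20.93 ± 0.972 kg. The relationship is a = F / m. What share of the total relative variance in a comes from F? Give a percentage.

6.47%

(δa/a)² = (1·δF/F)² + (-1·δm/m)²
  F term: (1×0.0122)² = 0.000149
  m term: (-1×0.0464)² = 0.00216
Total = 0.00231. Share from F = 0.000149/0.00231 = 0.0647.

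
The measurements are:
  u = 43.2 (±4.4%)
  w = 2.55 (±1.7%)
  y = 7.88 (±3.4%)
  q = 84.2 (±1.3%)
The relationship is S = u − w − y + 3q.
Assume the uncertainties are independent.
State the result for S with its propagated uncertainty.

Each term contributes (cᵢ δxᵢ)² to (δS)²:
  (δu)² = 3.61;  (δw)² = 0.00188;  (δy)² = 0.0718;  (3·δq)² = 10.8
δS = √(14.5) = 3.80
S = 285.

285 ± 3.80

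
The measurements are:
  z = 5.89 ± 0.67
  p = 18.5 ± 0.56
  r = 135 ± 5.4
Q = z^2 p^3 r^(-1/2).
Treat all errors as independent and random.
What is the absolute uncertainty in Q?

4650

Since Q is a product/quotient, work with relative uncertainties:
  (2·δz/z)² = (2×0.114)² = 0.0518;  (3·δp/p)² = (3×0.0303)² = 0.00825;  (−½·δr/r)² = (-0.5×0.0400)² = 0.000400
δQ/Q = √(0.0604) = 0.246
Q = 18900, so δQ = 0.246 × 18900 = 4650.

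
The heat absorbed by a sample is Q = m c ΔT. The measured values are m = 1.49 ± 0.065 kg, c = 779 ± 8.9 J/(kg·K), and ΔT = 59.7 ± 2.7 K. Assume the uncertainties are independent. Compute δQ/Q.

0.0639

For a monomial Q ∝ m, c, ΔT, fractional errors add in quadrature:
  (1·δm/m)² = (1×0.0436)² = 0.00190;  (1·δc/c)² = (1×0.0114)² = 0.000131;  (1·δΔT/ΔT)² = (1×0.0452)² = 0.00205
δQ/Q = √(0.00408) = 0.0639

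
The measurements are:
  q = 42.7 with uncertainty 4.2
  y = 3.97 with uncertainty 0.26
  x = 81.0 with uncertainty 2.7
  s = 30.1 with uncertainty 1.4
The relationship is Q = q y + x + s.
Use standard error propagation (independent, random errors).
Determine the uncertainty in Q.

Let p = q·y = 170. δp/p = √((1·δq/q)² + (1·δy/y)²) = √(0.00967 + 0.00429) = 0.118, so δp = 20.0.
Q = p + x + s: δQ = √(δp² + δx² + δs²) = √(401 + 7.29 + 1.96) = 20.3

20.3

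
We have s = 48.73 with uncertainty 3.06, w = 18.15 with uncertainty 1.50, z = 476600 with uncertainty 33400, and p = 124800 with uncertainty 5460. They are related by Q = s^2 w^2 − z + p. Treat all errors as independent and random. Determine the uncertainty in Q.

1.66e+05

Let h = s^2·w^2 = 782300. δh/h = √((2·δs/s)² + (2·δw/w)²) = √(0.0158 + 0.0273) = 0.208, so δh = 1.62e+05.
Q = h − z + p: δQ = √(δh² + δz² + δp²) = √(2.64e+10 + 1.12e+09 + 2.98e+07) = 1.66e+05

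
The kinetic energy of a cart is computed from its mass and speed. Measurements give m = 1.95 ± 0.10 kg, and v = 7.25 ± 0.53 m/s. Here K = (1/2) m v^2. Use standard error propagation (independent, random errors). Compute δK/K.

0.155

K is a product of powers, so relative uncertainties combine in quadrature:
  (1·δm/m)² = (1×0.0513)² = 0.00263;  (2·δv/v)² = (2×0.0731)² = 0.0214
δK/K = √(0.0240) = 0.155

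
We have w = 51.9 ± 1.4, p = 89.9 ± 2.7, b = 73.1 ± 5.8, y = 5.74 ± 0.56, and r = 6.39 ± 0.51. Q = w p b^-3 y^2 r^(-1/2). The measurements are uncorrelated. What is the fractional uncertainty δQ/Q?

Relative error in a monomial: (δQ/Q)² = Σ (nᵢ · δxᵢ/xᵢ)².
  (1·δw/w)² = (1×0.0270)² = 0.000728;  (1·δp/p)² = (1×0.0300)² = 0.000902;  (-3·δb/b)² = (-3×0.0793)² = 0.0567;  (2·δy/y)² = (2×0.0976)² = 0.0381;  (−½·δr/r)² = (-0.5×0.0798)² = 0.00159
δQ/Q = √(0.0980) = 0.313

0.313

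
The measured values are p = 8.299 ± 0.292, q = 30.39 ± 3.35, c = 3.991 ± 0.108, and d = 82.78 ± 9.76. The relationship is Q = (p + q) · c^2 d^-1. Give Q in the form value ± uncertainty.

7.444 ± 1.16

Let u = p + q = 38.69. δu = √(δp² + δq²) = √(0.0853 + 11.2) = 3.36, so δu/u = 0.0869.
Q is then a monomial in u, c, d:
δQ/Q = √((δu/u)² + (2·δc/c)² + (-1·δd/d)²) = √(0.00755 + 0.00293 + 0.0139) = 0.156
Q = 7.444, so δQ = 0.156 × 7.444 = 1.16.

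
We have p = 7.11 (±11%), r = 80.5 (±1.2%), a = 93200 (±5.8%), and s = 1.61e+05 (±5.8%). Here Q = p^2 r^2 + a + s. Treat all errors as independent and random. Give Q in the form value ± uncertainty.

(5.82 ± 0.733) × 10^5

Let w = p^2·r^2 = 3.28e+05. δw/w = √((2·δp/p)² + (2·δr/r)²) = √(0.0484 + 0.000576) = 0.221, so δw = 72500.
Q = w + a + s: δQ = √(δw² + δa² + δs²) = √(5.26e+09 + 2.92e+07 + 8.72e+07) = 73300
Q = 5.82e+05.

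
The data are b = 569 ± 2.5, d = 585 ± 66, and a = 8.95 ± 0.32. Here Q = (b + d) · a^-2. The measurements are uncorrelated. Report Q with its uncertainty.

14.4 ± 1.32

Let u = b + d = 1150. δu = √(δb² + δd²) = √(6.25 + 4360) = 66.0, so δu/u = 0.0572.
Q is then a monomial in u, a:
δQ/Q = √((δu/u)² + (-2·δa/a)²) = √(0.00328 + 0.00511) = 0.0916
Q = 14.4, so δQ = 0.0916 × 14.4 = 1.32.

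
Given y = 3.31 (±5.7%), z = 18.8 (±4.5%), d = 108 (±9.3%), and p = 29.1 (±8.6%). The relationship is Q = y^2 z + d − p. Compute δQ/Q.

0.0958

Let w = y^2·z = 206. δw/w = √((2·δy/y)² + (1·δz/z)²) = √(0.0130 + 0.00202) = 0.123, so δw = 25.2.
Q = w + d − p: δQ = √(δw² + δd² + δp²) = √(637 + 101 + 6.26) = 27.3
Q = 285, so δQ/Q = 27.3/285 = 0.0958.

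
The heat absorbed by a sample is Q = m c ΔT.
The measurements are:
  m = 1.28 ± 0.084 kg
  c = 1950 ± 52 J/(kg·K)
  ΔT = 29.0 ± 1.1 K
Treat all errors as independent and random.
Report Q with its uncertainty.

Each factor contributes (exponent × relative error)² to (δQ/Q)²:
  (1·δm/m)² = (1×0.0656)² = 0.00431;  (1·δc/c)² = (1×0.0267)² = 0.000711;  (1·δΔT/ΔT)² = (1×0.0379)² = 0.00144
δQ/Q = √(0.00646) = 0.0804
Q = 72400 J, so δQ = 0.0804 × 72400 = 5820 J.

72400 ± 5820 J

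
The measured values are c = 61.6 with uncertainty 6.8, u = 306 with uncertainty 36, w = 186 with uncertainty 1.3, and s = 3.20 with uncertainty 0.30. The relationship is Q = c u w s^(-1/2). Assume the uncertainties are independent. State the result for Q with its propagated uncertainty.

Products/powers → add relative errors in quadrature, weighted by exponent:
  (1·δc/c)² = (1×0.110)² = 0.0122;  (1·δu/u)² = (1×0.118)² = 0.0138;  (1·δw/w)² = (1×0.00699)² = 4.88e-05;  (−½·δs/s)² = (-0.5×0.0937)² = 0.00220
δQ/Q = √(0.0283) = 0.168
Q = 1.96e+06, so δQ = 0.168 × 1.96e+06 = 3.3e+05.

(1.96 ± 0.330) × 10^6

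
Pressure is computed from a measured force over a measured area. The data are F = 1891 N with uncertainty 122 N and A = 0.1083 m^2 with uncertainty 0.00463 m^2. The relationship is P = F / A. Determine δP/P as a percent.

7.74%

Products/powers → add relative errors in quadrature, weighted by exponent:
  (1·δF/F)² = (1×0.0645)² = 0.00416;  (-1·δA/A)² = (-1×0.0428)² = 0.00183
δP/P = √(0.00599) = 0.0774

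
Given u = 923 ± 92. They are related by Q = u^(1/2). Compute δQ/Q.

0.0498

Q ∝ u^(1/2), so δQ/Q = |½| · δu/u = 0.5 × 0.0997 = 0.0498.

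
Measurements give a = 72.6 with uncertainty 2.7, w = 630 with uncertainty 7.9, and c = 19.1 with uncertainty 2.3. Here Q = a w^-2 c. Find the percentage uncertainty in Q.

12.9%

For a monomial Q ∝ a, w^-2, c, fractional errors add in quadrature:
  (1·δa/a)² = (1×0.0372)² = 0.00138;  (-2·δw/w)² = (-2×0.0125)² = 0.000629;  (1·δc/c)² = (1×0.120)² = 0.0145
δQ/Q = √(0.0165) = 0.129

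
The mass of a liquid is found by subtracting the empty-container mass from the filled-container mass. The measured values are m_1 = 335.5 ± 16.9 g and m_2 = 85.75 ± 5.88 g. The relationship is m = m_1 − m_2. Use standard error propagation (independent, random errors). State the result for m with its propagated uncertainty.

249.8 ± 17.9 g

For a sum/difference, combine absolute errors in quadrature:
  (δm_1)² = 286;  (δm_2)² = 34.6
δm = √(320) = 17.9 g
m = 249.8 g.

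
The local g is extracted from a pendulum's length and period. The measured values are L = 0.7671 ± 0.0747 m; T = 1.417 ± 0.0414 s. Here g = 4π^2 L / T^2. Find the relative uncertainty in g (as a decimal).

0.114

g is a product of powers, so relative uncertainties combine in quadrature:
  (1·δL/L)² = (1×0.0974)² = 0.00948;  (-2·δT/T)² = (-2×0.0292)² = 0.00341
δg/g = √(0.0129) = 0.114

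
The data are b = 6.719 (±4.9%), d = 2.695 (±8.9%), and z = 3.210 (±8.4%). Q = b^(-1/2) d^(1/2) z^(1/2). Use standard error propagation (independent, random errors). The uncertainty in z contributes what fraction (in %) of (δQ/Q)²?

40.6%

(δQ/Q)² = (−½·δb/b)² + (½·δd/d)² + (½·δz/z)²
  b term: (-0.5×0.0490)² = 0.000600
  d term: (0.5×0.0890)² = 0.00198
  z term: (0.5×0.0840)² = 0.00176
Total = 0.00434. Share from z = 0.00176/0.00434 = 0.406.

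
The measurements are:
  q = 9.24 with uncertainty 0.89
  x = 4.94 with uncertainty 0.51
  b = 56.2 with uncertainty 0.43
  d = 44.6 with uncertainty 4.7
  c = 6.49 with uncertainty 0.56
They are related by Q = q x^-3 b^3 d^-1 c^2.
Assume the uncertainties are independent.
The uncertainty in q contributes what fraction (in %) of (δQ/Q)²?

(δQ/Q)² = (1·δq/q)² + (-3·δx/x)² + (3·δb/b)² + (-1·δd/d)² + (2·δc/c)²
  q term: (1×0.0963)² = 0.00928
  x term: (-3×0.103)² = 0.0959
  b term: (3×0.00765)² = 0.000527
  d term: (-1×0.105)² = 0.0111
  c term: (2×0.0863)² = 0.0298
Total = 0.147. Share from q = 0.00928/0.147 = 0.0633.

6.33%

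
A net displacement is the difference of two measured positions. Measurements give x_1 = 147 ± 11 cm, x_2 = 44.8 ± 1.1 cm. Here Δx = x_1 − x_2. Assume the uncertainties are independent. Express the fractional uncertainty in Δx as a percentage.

Each term contributes (cᵢ δxᵢ)² to (δΔx)²:
  (δx_1)² = 121;  (δx_2)² = 1.21
δΔx = √(122) = 11.1 cm
Δx = 102 cm, so δΔx/Δx = 11.1/102 = 0.108.

10.8%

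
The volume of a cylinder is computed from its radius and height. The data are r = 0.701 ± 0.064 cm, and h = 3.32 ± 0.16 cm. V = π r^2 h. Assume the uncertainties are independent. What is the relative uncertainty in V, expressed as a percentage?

For a monomial V ∝ r^2, h, fractional errors add in quadrature:
  (2·δr/r)² = (2×0.0913)² = 0.0333;  (1·δh/h)² = (1×0.0482)² = 0.00232
δV/V = √(0.0357) = 0.189

18.9%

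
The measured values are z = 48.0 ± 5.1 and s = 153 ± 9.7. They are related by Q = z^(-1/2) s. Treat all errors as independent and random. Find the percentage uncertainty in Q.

8.27%

Since Q is a product/quotient, work with relative uncertainties:
  (−½·δz/z)² = (-0.5×0.106)² = 0.00282;  (1·δs/s)² = (1×0.0634)² = 0.00402
δQ/Q = √(0.00684) = 0.0827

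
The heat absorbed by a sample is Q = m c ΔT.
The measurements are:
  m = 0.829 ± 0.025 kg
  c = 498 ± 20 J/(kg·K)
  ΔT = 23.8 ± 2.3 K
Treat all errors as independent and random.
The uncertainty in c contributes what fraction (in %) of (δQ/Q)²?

13.6%

(δQ/Q)² = (1·δm/m)² + (1·δc/c)² + (1·δΔT/ΔT)²
  m term: (1×0.0302)² = 0.000909
  c term: (1×0.0402)² = 0.00161
  ΔT term: (1×0.0966)² = 0.00934
Total = 0.0119. Share from c = 0.00161/0.0119 = 0.136.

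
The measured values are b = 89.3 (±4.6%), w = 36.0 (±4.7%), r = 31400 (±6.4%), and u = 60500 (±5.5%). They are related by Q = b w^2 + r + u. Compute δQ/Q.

Let p = b·w^2 = 1.16e+05. δp/p = √((1·δb/b)² + (2·δw/w)²) = √(0.00212 + 0.00884) = 0.105, so δp = 12100.
Q = p + r + u: δQ = √(δp² + δr² + δu²) = √(1.47e+08 + 4.04e+06 + 1.11e+07) = 12700
Q = 2.08e+05, so δQ/Q = 12700/2.08e+05 = 0.0613.

0.0613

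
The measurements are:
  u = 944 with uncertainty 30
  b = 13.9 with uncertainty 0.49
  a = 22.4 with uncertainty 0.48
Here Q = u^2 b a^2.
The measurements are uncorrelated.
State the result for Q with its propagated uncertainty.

For a monomial Q ∝ u^2, b, a^2, fractional errors add in quadrature:
  (2·δu/u)² = (2×0.0318)² = 0.00404;  (1·δb/b)² = (1×0.0353)² = 0.00124;  (2·δa/a)² = (2×0.0214)² = 0.00184
δQ/Q = √(0.00712) = 0.0844
Q = 6.22e+09, so δQ = 0.0844 × 6.22e+09 = 5.24e+08.

(6.22 ± 0.524) × 10^9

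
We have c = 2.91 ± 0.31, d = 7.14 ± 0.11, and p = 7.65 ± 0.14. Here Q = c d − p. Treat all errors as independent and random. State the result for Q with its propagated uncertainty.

13.1 ± 2.24

Let w = c·d = 20.8. δw/w = √((1·δc/c)² + (1·δd/d)²) = √(0.0113 + 0.000237) = 0.108, so δw = 2.24.
Q = w − p: δQ = √(δw² + δp²) = √(5.00 + 0.0196) = 2.24
Q = 13.1.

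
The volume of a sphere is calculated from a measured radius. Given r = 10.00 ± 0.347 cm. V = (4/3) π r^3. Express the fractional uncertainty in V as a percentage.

V ∝ r^3, so δV/V = |3| · δr/r = 3 × 0.0347 = 0.104.

10.4%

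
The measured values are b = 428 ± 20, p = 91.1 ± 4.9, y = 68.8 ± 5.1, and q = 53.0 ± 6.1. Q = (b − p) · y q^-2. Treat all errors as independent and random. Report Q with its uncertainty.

Let u = b − p = 337. δu = √(δb² + δp²) = √(400 + 24.0) = 20.6, so δu/u = 0.0611.
Q is then a monomial in u, y, q:
δQ/Q = √((δu/u)² + (1·δy/y)² + (-2·δq/q)²) = √(0.00374 + 0.00549 + 0.0530) = 0.249
Q = 8.25, so δQ = 0.249 × 8.25 = 2.06.

8.25 ± 2.06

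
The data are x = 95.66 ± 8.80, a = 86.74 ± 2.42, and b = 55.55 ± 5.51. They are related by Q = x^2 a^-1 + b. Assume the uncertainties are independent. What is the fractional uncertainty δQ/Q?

0.127

Let p = x^2·a^-1 = 105.5. δp/p = √((2·δx/x)² + (-1·δa/a)²) = √(0.0339 + 0.000778) = 0.186, so δp = 19.6.
Q = p + b: δQ = √(δp² + δb²) = √(385 + 30.4) = 20.4
Q = 161.0, so δQ/Q = 20.4/161.0 = 0.127.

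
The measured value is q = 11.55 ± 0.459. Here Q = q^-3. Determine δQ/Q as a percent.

Q ∝ q^-3, so δQ/Q = |-3| · δq/q = 3 × 0.0397 = 0.119.

11.9%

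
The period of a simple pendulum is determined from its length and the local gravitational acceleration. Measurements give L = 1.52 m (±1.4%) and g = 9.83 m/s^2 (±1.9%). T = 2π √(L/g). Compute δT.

0.0292 s

Since T is a product/quotient, work with relative uncertainties:
  (½·δL/L)² = (0.5×0.0140)² = 4.9e-05;  (−½·δg/g)² = (-0.5×0.0190)² = 9.02e-05
δT/T = √(0.000139) = 0.0118
T = 2.47 s, so δT = 0.0118 × 2.47 = 0.0292 s.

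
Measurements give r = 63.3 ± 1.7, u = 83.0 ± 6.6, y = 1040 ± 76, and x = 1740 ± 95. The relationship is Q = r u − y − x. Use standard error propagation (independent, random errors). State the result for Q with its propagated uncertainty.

Let p = r·u = 5250. δp/p = √((1·δr/r)² + (1·δu/u)²) = √(0.000721 + 0.00632) = 0.0839, so δp = 441.
Q = p − y − x: δQ = √(δp² + δy² + δx²) = √(1.94e+05 + 5780 + 9020) = 457
Q = 2470.

2470 ± 457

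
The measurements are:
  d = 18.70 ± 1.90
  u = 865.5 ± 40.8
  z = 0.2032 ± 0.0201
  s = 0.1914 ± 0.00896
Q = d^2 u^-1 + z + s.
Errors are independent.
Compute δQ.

0.0871

Let p = d^2·u^-1 = 0.4040. δp/p = √((2·δd/d)² + (-1·δu/u)²) = √(0.0413 + 0.00222) = 0.209, so δp = 0.0843.
Q = p + z + s: δQ = √(δp² + δz² + δs²) = √(0.00710 + 0.000404 + 8.03e-05) = 0.0871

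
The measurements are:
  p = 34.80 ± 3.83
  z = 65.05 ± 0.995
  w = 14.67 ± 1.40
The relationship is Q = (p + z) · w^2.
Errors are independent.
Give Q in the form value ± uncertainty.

Let u = p + z = 99.85. δu = √(δp² + δz²) = √(14.7 + 0.990) = 3.96, so δu/u = 0.0396.
Q is then a monomial in u, w:
δQ/Q = √((δu/u)² + (2·δw/w)²) = √(0.00157 + 0.0364) = 0.195
Q = 21490, so δQ = 0.195 × 21490 = 4190.

21490 ± 4190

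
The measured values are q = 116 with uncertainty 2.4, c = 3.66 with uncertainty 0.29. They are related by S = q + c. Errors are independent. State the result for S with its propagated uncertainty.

120 ± 2.42

Each term contributes (cᵢ δxᵢ)² to (δS)²:
  (δq)² = 5.76;  (δc)² = 0.0841
δS = √(5.84) = 2.42
S = 120.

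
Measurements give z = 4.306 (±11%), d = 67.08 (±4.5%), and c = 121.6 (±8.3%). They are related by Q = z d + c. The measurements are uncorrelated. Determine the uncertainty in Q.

Let p = z·d = 288.8. δp/p = √((1·δz/z)² + (1·δd/d)²) = √(0.0121 + 0.00202) = 0.119, so δp = 34.3.
Q = p + c: δQ = √(δp² + δc²) = √(1180 + 102) = 35.8

35.8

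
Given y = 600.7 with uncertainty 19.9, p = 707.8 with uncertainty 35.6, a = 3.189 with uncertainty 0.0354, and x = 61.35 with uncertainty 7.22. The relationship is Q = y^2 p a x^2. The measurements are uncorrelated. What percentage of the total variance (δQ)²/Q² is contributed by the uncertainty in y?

7.03%

(δQ/Q)² = (2·δy/y)² + (1·δp/p)² + (1·δa/a)² + (2·δx/x)²
  y term: (2×0.0331)² = 0.00439
  p term: (1×0.0503)² = 0.00253
  a term: (1×0.0111)² = 0.000123
  x term: (2×0.118)² = 0.0554
Total = 0.0624. Share from y = 0.00439/0.0624 = 0.0703.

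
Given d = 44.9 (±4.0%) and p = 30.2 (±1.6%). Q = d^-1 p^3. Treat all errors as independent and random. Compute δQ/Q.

Products/powers → add relative errors in quadrature, weighted by exponent:
  (-1·δd/d)² = (-1×0.0400)² = 0.00160;  (3·δp/p)² = (3×0.0160)² = 0.00230
δQ/Q = √(0.00390) = 0.0625

0.0625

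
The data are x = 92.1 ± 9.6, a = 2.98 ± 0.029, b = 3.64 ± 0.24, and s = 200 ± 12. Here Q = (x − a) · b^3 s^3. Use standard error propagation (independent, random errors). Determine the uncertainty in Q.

9.91e+09

Let u = x − a = 89.1. δu = √(δx² + δa²) = √(92.2 + 0.000841) = 9.60, so δu/u = 0.108.
Q is then a monomial in u, b, s:
δQ/Q = √((δu/u)² + (3·δb/b)² + (3·δs/s)²) = √(0.0116 + 0.0391 + 0.0324) = 0.288
Q = 3.44e+10, so δQ = 0.288 × 3.44e+10 = 9.91e+09.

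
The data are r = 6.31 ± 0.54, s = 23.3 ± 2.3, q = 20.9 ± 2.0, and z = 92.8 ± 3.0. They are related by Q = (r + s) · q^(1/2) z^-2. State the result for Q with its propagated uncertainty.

0.0157 ± 0.00178

Let u = r + s = 29.6. δu = √(δr² + δs²) = √(0.292 + 5.29) = 2.36, so δu/u = 0.0798.
Q is then a monomial in u, q, z:
δQ/Q = √((δu/u)² + (½·δq/q)² + (-2·δz/z)²) = √(0.00637 + 0.00229 + 0.00418) = 0.113
Q = 0.0157, so δQ = 0.113 × 0.0157 = 0.00178.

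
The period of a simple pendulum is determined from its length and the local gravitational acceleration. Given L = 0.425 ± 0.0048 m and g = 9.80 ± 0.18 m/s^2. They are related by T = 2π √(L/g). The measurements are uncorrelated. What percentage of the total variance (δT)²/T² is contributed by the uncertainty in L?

(δT/T)² = (½·δL/L)² + (−½·δg/g)²
  L term: (0.5×0.0113)² = 3.19e-05
  g term: (-0.5×0.0184)² = 8.43e-05
Total = 0.000116. Share from L = 3.19e-05/0.000116 = 0.274.

27.4%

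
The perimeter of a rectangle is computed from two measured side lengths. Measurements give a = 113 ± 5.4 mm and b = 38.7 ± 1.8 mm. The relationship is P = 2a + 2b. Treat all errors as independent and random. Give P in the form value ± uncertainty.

303 ± 11.4 mm

For a sum/difference, combine absolute errors in quadrature:
  (2·δa)² = 117;  (2·δb)² = 13.0
δP = √(130) = 11.4 mm
P = 303 mm.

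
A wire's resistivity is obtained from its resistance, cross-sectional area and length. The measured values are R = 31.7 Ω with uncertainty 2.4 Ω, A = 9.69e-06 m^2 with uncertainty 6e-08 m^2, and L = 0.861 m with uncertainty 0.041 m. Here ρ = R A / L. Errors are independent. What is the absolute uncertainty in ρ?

Products/powers → add relative errors in quadrature, weighted by exponent:
  (1·δR/R)² = (1×0.0757)² = 0.00573;  (1·δA/A)² = (1×0.00619)² = 3.83e-05;  (-1·δL/L)² = (-1×0.0476)² = 0.00227
δρ/ρ = √(0.00804) = 0.0897
ρ = 0.000357 Ω·m, so δρ = 0.0897 × 0.000357 = 3.2e-05 Ω·m.

3.2e-05 Ω·m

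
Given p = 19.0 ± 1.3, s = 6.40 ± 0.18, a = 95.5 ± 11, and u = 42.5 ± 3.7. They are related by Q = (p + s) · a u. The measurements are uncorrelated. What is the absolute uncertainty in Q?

15800

Let w = p + s = 25.4. δw = √(δp² + δs²) = √(1.69 + 0.0324) = 1.31, so δw/w = 0.0517.
Q is then a monomial in w, a, u:
δQ/Q = √((δw/w)² + (1·δa/a)² + (1·δu/u)²) = √(0.00267 + 0.0133 + 0.00758) = 0.153
Q = 1.03e+05, so δQ = 0.153 × 1.03e+05 = 15800.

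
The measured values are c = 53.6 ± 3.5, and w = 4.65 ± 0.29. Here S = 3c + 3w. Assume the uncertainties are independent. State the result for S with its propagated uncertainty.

Each term contributes (cᵢ δxᵢ)² to (δS)²:
  (3·δc)² = 110;  (3·δw)² = 0.757
δS = √(111) = 10.5
S = 175.

175 ± 10.5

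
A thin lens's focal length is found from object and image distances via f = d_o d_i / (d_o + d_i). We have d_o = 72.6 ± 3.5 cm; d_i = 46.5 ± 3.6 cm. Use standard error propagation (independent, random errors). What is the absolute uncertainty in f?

∂f/∂d_o = (d_i/(d_o+d_i))² = 0.152;  ∂f/∂d_i = (d_o/(d_o+d_i))² = 0.372
δf = √((∂f/∂d_o · δd_o)² + (∂f/∂d_i · δd_i)²) = √(0.285 + 1.79) = 1.44 cm

1.44 cm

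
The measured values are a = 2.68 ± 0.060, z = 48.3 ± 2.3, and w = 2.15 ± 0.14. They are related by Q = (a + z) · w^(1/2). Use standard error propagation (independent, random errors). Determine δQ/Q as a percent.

Let u = a + z = 51.0. δu = √(δa² + δz²) = √(0.00360 + 5.29) = 2.30, so δu/u = 0.0451.
Q is then a monomial in u, w:
δQ/Q = √((δu/u)² + (½·δw/w)²) = √(0.00204 + 0.00106) = 0.0556

5.56%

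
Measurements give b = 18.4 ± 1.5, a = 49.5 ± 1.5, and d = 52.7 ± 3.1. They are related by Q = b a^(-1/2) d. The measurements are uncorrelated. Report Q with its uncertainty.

138 ± 14.0

Products/powers → add relative errors in quadrature, weighted by exponent:
  (1·δb/b)² = (1×0.0815)² = 0.00665;  (−½·δa/a)² = (-0.5×0.0303)² = 0.000230;  (1·δd/d)² = (1×0.0588)² = 0.00346
δQ/Q = √(0.0103) = 0.102
Q = 138, so δQ = 0.102 × 138 = 14.0.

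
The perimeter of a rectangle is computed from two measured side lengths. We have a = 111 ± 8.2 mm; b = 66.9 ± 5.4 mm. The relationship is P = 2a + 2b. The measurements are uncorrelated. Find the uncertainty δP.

P is a linear combination, so absolute uncertainties add in quadrature:
  (2·δa)² = 269;  (2·δb)² = 117
δP = √(386) = 19.6 mm

19.6 mm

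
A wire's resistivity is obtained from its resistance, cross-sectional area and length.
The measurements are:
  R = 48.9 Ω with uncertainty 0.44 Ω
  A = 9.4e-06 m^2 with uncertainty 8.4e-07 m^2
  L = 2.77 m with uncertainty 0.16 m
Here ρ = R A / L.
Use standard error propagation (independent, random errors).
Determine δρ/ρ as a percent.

10.7%

Since ρ is a product/quotient, work with relative uncertainties:
  (1·δR/R)² = (1×0.00900)² = 8.1e-05;  (1·δA/A)² = (1×0.0894)² = 0.00799;  (-1·δL/L)² = (-1×0.0578)² = 0.00334
δρ/ρ = √(0.0114) = 0.107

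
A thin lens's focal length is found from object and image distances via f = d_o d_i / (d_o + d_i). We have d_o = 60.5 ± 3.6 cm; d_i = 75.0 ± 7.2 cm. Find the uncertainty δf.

1.81 cm

∂f/∂d_o = (d_i/(d_o+d_i))² = 0.306;  ∂f/∂d_i = (d_o/(d_o+d_i))² = 0.199
δf = √((∂f/∂d_o · δd_o)² + (∂f/∂d_i · δd_i)²) = √(1.22 + 2.06) = 1.81 cm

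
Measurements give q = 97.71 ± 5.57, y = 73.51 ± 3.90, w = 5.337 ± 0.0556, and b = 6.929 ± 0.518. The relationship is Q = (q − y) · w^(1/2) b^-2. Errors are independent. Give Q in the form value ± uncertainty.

Let u = q − y = 24.20. δu = √(δq² + δy²) = √(31.0 + 15.2) = 6.80, so δu/u = 0.281.
Q is then a monomial in u, w, b:
δQ/Q = √((δu/u)² + (½·δw/w)² + (-2·δb/b)²) = √(0.0789 + 2.71e-05 + 0.0224) = 0.318
Q = 1.164, so δQ = 0.318 × 1.164 = 0.371.

1.164 ± 0.371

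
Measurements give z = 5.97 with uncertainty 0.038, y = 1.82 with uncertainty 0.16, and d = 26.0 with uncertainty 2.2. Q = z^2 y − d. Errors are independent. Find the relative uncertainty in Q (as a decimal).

0.159

Let p = z^2·y = 64.9. δp/p = √((2·δz/z)² + (1·δy/y)²) = √(0.000162 + 0.00773) = 0.0888, so δp = 5.76.
Q = p − d: δQ = √(δp² + δd²) = √(33.2 + 4.84) = 6.17
Q = 38.9, so δQ/Q = 6.17/38.9 = 0.159.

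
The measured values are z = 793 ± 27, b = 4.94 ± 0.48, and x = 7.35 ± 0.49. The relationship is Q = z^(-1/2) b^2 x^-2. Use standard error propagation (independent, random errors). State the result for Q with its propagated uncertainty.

0.0160 ± 0.00379

For a monomial Q ∝ z^(-1/2), b^2, x^-2, fractional errors add in quadrature:
  (−½·δz/z)² = (-0.5×0.0340)² = 0.000290;  (2·δb/b)² = (2×0.0972)² = 0.0378;  (-2·δx/x)² = (-2×0.0667)² = 0.0178
δQ/Q = √(0.0558) = 0.236
Q = 0.0160, so δQ = 0.236 × 0.0160 = 0.00379.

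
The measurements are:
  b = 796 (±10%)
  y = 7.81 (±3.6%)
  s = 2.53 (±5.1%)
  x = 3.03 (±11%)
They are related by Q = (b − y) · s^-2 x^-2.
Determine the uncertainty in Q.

3.52

Let u = b − y = 788. δu = √(δb² + δy²) = √(6340 + 0.0791) = 79.6, so δu/u = 0.101.
Q is then a monomial in u, s, x:
δQ/Q = √((δu/u)² + (-2·δs/s)² + (-2·δx/x)²) = √(0.0102 + 0.0104 + 0.0484) = 0.263
Q = 13.4, so δQ = 0.263 × 13.4 = 3.52.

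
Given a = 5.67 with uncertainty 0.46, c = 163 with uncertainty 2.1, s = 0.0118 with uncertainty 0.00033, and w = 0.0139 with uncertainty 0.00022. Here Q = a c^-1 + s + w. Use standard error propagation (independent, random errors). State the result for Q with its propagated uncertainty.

Let p = a·c^-1 = 0.0348. δp/p = √((1·δa/a)² + (-1·δc/c)²) = √(0.00658 + 0.000166) = 0.0821, so δp = 0.00286.
Q = p + s + w: δQ = √(δp² + δs² + δw²) = √(8.17e-06 + 1.09e-07 + 4.84e-08) = 0.00288
Q = 0.0605.

0.0605 ± 0.00288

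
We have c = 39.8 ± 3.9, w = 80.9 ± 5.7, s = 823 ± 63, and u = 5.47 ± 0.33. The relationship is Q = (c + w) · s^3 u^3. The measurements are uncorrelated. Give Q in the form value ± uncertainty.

Let h = c + w = 121. δh = √(δc² + δw²) = √(15.2 + 32.5) = 6.91, so δh/h = 0.0572.
Q is then a monomial in h, s, u:
δQ/Q = √((δh/h)² + (3·δs/s)² + (3·δu/u)²) = √(0.00327 + 0.0527 + 0.0328) = 0.298
Q = 1.1e+13, so δQ = 0.298 × 1.1e+13 = 3.28e+12.

(1.10 ± 0.328) × 10^13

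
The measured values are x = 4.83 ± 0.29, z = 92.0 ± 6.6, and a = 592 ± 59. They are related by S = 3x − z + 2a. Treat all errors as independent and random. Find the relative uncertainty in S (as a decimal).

For a sum/difference, combine absolute errors in quadrature:
  (3·δx)² = 0.757;  (δz)² = 43.6;  (2·δa)² = 13900
δS = √(14000) = 118
S = 1110, so δS/S = 118/1110 = 0.107.

0.107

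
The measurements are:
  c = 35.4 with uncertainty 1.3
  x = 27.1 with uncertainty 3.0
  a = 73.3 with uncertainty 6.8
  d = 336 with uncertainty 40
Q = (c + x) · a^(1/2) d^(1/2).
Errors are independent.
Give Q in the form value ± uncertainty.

9810 ± 901

Let u = c + x = 62.5. δu = √(δc² + δx²) = √(1.69 + 9.00) = 3.27, so δu/u = 0.0523.
Q is then a monomial in u, a, d:
δQ/Q = √((δu/u)² + (½·δa/a)² + (½·δd/d)²) = √(0.00274 + 0.00215 + 0.00354) = 0.0918
Q = 9810, so δQ = 0.0918 × 9810 = 901.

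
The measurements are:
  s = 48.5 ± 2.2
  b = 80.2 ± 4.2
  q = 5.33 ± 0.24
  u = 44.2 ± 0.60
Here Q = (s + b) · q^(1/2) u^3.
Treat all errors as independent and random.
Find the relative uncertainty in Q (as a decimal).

0.0594

Let w = s + b = 129. δw = √(δs² + δb²) = √(4.84 + 17.6) = 4.74, so δw/w = 0.0368.
Q is then a monomial in w, q, u:
δQ/Q = √((δw/w)² + (½·δq/q)² + (3·δu/u)²) = √(0.00136 + 0.000507 + 0.00166) = 0.0594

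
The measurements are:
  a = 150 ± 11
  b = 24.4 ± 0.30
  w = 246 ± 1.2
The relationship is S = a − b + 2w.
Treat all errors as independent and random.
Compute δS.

11.3

For a sum/difference, combine absolute errors in quadrature:
  (δa)² = 121;  (δb)² = 0.0900;  (2·δw)² = 5.76
δS = √(127) = 11.3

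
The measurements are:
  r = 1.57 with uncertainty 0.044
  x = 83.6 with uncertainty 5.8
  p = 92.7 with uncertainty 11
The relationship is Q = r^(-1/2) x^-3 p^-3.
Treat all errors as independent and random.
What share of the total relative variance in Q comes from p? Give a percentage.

(δQ/Q)² = (−½·δr/r)² + (-3·δx/x)² + (-3·δp/p)²
  r term: (-0.5×0.0280)² = 0.000196
  x term: (-3×0.0694)² = 0.0433
  p term: (-3×0.119)² = 0.127
Total = 0.170. Share from p = 0.127/0.170 = 0.744.

74.4%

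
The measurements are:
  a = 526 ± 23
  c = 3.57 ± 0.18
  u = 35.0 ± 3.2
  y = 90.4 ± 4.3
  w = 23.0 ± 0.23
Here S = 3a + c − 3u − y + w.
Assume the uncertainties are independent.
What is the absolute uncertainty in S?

69.8

For a sum/difference, combine absolute errors in quadrature:
  (3·δa)² = 4760;  (δc)² = 0.0324;  (3·δu)² = 92.2;  (δy)² = 18.5;  (δw)² = 0.0529
δS = √(4870) = 69.8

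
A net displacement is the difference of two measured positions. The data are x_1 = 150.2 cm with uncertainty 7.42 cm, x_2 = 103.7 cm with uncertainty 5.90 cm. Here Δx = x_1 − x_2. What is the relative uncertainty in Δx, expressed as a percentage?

Each term contributes (cᵢ δxᵢ)² to (δΔx)²:
  (δx_1)² = 55.1;  (δx_2)² = 34.8
δΔx = √(89.9) = 9.48 cm
Δx = 46.50 cm, so δΔx/Δx = 9.48/46.50 = 0.204.

20.4%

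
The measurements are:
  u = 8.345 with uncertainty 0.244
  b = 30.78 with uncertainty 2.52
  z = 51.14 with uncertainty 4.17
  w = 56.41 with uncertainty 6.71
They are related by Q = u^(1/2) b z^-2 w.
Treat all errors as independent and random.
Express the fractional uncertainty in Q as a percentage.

Q is a product of powers, so relative uncertainties combine in quadrature:
  (½·δu/u)² = (0.5×0.0292)² = 0.000214;  (1·δb/b)² = (1×0.0819)² = 0.00670;  (-2·δz/z)² = (-2×0.0815)² = 0.0266;  (1·δw/w)² = (1×0.119)² = 0.0141
δQ/Q = √(0.0477) = 0.218

21.8%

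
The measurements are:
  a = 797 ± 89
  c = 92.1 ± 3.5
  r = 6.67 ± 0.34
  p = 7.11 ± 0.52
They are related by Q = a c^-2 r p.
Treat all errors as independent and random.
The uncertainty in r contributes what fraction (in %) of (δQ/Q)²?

9.92%

(δQ/Q)² = (1·δa/a)² + (-2·δc/c)² + (1·δr/r)² + (1·δp/p)²
  a term: (1×0.112)² = 0.0125
  c term: (-2×0.0380)² = 0.00578
  r term: (1×0.0510)² = 0.00260
  p term: (1×0.0731)² = 0.00535
Total = 0.0262. Share from r = 0.00260/0.0262 = 0.0992.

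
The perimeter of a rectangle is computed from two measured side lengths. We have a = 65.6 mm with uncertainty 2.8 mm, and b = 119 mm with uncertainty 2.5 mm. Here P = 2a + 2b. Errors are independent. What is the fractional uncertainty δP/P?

0.0203

Sums and differences: (δP)² = Σ (cᵢ δxᵢ)².
  (2·δa)² = 31.4;  (2·δb)² = 25.0
δP = √(56.4) = 7.51 mm
P = 369 mm, so δP/P = 7.51/369 = 0.0203.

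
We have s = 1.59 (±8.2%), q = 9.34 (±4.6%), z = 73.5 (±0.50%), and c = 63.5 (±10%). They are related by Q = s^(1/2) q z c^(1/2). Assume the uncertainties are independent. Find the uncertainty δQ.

Q is a product of powers, so relative uncertainties combine in quadrature:
  (½·δs/s)² = (0.5×0.0820)² = 0.00168;  (1·δq/q)² = (1×0.0460)² = 0.00212;  (1·δz/z)² = (1×0.00500)² = 2.5e-05;  (½·δc/c)² = (0.5×0.100)² = 0.00250
δQ/Q = √(0.00632) = 0.0795
Q = 6900, so δQ = 0.0795 × 6900 = 548.

548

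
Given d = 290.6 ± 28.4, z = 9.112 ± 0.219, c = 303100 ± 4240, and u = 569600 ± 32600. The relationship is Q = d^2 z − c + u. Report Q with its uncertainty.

(1.036 ± 0.155) × 10^6

Let p = d^2·z = 769500. δp/p = √((2·δd/d)² + (1·δz/z)²) = √(0.0382 + 0.000578) = 0.197, so δp = 1.52e+05.
Q = p − c + u: δQ = √(δp² + δc² + δu²) = √(2.3e+10 + 1.8e+07 + 1.06e+09) = 1.55e+05
Q = 1.036e+06.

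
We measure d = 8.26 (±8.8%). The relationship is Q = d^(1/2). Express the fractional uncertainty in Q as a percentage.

4.40%

Products/powers → add relative errors in quadrature, weighted by exponent:
  (½·δd/d)² = (0.5×0.0880)² = 0.00194
δQ/Q = √(0.00194) = 0.0440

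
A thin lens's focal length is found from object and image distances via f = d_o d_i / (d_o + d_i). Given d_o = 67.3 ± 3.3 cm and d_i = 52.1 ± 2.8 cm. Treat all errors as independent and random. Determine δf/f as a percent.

∂f/∂d_o = (d_i/(d_o+d_i))² = 0.190;  ∂f/∂d_i = (d_o/(d_o+d_i))² = 0.318
δf = √((∂f/∂d_o · δd_o)² + (∂f/∂d_i · δd_i)²) = √(0.395 + 0.791) = 1.09 cm
f = 29.4 cm, so δf/f = 1.09/29.4 = 0.0371.

3.71%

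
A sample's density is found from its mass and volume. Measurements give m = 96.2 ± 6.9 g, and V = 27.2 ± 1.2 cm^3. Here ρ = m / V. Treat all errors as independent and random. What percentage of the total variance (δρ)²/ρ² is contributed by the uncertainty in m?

(δρ/ρ)² = (1·δm/m)² + (-1·δV/V)²
  m term: (1×0.0717)² = 0.00514
  V term: (-1×0.0441)² = 0.00195
Total = 0.00709. Share from m = 0.00514/0.00709 = 0.726.

72.6%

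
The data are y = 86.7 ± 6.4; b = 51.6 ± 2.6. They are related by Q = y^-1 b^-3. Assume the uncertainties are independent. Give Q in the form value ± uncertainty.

For a monomial Q ∝ y^-1, b^-3, fractional errors add in quadrature:
  (-1·δy/y)² = (-1×0.0738)² = 0.00545;  (-3·δb/b)² = (-3×0.0504)² = 0.0229
δQ/Q = √(0.0283) = 0.168
Q = 8.4e-08, so δQ = 0.168 × 8.4e-08 = 1.41e-08.

(8.40 ± 1.41) × 10^-8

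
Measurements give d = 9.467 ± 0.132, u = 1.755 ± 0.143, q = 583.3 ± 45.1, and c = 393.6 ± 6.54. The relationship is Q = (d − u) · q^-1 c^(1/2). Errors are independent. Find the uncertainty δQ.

0.0214

Let w = d − u = 7.712. δw = √(δd² + δu²) = √(0.0174 + 0.0204) = 0.195, so δw/w = 0.0252.
Q is then a monomial in w, q, c:
δQ/Q = √((δw/w)² + (-1·δq/q)² + (½·δc/c)²) = √(0.000637 + 0.00598 + 6.9e-05) = 0.0818
Q = 0.2623, so δQ = 0.0818 × 0.2623 = 0.0214.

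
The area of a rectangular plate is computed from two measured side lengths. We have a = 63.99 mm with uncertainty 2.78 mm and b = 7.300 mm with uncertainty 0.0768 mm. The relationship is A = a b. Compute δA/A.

Each factor contributes (exponent × relative error)² to (δA/A)²:
  (1·δa/a)² = (1×0.0434)² = 0.00189;  (1·δb/b)² = (1×0.0105)² = 0.000111
δA/A = √(0.00200) = 0.0447

0.0447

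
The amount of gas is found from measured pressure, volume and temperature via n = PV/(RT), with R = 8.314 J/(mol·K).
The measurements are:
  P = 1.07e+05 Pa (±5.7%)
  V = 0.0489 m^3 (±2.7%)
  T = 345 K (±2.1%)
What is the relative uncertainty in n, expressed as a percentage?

6.65%

Each factor contributes (exponent × relative error)² to (δn/n)²:
  (1·δP/P)² = (1×0.0570)² = 0.00325;  (1·δV/V)² = (1×0.0270)² = 0.000729;  (-1·δT/T)² = (-1×0.0210)² = 0.000441
δn/n = √(0.00442) = 0.0665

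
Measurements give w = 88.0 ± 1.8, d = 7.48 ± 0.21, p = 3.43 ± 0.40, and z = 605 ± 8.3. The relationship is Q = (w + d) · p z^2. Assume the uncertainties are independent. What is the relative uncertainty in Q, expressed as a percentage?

Let u = w + d = 95.5. δu = √(δw² + δd²) = √(3.24 + 0.0441) = 1.81, so δu/u = 0.0190.
Q is then a monomial in u, p, z:
δQ/Q = √((δu/u)² + (1·δp/p)² + (2·δz/z)²) = √(0.000360 + 0.0136 + 0.000753) = 0.121

12.1%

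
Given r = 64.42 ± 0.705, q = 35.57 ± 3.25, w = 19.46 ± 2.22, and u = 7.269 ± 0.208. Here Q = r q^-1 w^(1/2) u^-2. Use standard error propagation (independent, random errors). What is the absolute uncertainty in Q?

Relative error in a monomial: (δQ/Q)² = Σ (nᵢ · δxᵢ/xᵢ)².
  (1·δr/r)² = (1×0.0109)² = 0.000120;  (-1·δq/q)² = (-1×0.0914)² = 0.00835;  (½·δw/w)² = (0.5×0.114)² = 0.00325;  (-2·δu/u)² = (-2×0.0286)² = 0.00328
δQ/Q = √(0.0150) = 0.122
Q = 0.1512, so δQ = 0.122 × 0.1512 = 0.0185.

0.0185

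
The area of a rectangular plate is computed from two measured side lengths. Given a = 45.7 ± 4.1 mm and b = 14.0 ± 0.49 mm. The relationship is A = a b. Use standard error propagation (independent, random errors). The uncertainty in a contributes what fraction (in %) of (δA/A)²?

(δA/A)² = (1·δa/a)² + (1·δb/b)²
  a term: (1×0.0897)² = 0.00805
  b term: (1×0.0350)² = 0.00122
Total = 0.00927. Share from a = 0.00805/0.00927 = 0.868.

86.8%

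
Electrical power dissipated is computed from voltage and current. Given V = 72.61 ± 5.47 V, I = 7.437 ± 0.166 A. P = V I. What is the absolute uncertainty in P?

Since P is a product/quotient, work with relative uncertainties:
  (1·δV/V)² = (1×0.0753)² = 0.00568;  (1·δI/I)² = (1×0.0223)² = 0.000498
δP/P = √(0.00617) = 0.0786
P = 540.0 W, so δP = 0.0786 × 540.0 = 42.4 W.

42.4 W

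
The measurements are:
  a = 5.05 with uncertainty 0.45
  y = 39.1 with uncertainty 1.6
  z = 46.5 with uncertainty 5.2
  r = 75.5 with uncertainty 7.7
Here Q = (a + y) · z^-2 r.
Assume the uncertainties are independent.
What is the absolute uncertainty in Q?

0.383

Let u = a + y = 44.1. δu = √(δa² + δy²) = √(0.203 + 2.56) = 1.66, so δu/u = 0.0376.
Q is then a monomial in u, z, r:
δQ/Q = √((δu/u)² + (-2·δz/z)² + (1·δr/r)²) = √(0.00142 + 0.0500 + 0.0104) = 0.249
Q = 1.54, so δQ = 0.249 × 1.54 = 0.383.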